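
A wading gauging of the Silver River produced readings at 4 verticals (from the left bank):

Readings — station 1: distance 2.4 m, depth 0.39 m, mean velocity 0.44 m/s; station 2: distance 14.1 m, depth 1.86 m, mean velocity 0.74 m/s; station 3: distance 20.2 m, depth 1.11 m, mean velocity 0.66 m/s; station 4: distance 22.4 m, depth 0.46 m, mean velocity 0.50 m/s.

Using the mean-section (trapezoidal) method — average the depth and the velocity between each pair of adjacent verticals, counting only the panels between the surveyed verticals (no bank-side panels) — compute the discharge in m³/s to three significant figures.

Panel 1-2: Δb = 11.7 m, d̄ = (0.39+1.86)/2 = 1.125, v̄ = (0.44+0.74)/2 = 0.59 → q = 11.7×1.125×0.59 = 7.766 m³/s
Panel 2-3: Δb = 6.1 m, d̄ = (1.86+1.11)/2 = 1.485, v̄ = (0.74+0.66)/2 = 0.7 → q = 6.1×1.485×0.7 = 6.341 m³/s
Panel 3-4: Δb = 2.2 m, d̄ = (1.11+0.46)/2 = 0.785, v̄ = (0.66+0.50)/2 = 0.58 → q = 2.2×0.785×0.58 = 1.002 m³/s
Q = Σ q = 15.11 m³/s

15.1 m³/s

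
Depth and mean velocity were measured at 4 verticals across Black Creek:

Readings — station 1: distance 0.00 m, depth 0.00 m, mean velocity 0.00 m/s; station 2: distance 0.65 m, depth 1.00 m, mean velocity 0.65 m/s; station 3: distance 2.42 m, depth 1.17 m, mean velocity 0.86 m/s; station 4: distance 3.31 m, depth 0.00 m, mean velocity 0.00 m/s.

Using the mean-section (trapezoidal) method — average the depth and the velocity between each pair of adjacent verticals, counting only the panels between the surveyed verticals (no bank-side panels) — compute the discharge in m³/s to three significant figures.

1.78 m³/s

Panel 1-2: Δb = 0.65 m, d̄ = (0.00+1.00)/2 = 0.5, v̄ = (0.00+0.65)/2 = 0.325 → q = 0.65×0.5×0.325 = 0.1056 m³/s
Panel 2-3: Δb = 1.77 m, d̄ = (1.00+1.17)/2 = 1.085, v̄ = (0.65+0.86)/2 = 0.755 → q = 1.77×1.085×0.755 = 1.450 m³/s
Panel 3-4: Δb = 0.89 m, d̄ = (1.17+0.00)/2 = 0.585, v̄ = (0.86+0.00)/2 = 0.43 → q = 0.89×0.585×0.43 = 0.2239 m³/s
Q = Σ q = 1.779 m³/s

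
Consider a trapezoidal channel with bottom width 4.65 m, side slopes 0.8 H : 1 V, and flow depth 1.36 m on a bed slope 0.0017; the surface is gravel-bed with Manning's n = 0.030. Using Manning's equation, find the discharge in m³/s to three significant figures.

A = (b + z·y)·y = (4.65 + 0.8×1.36)×1.36 = 7.804 m²
P = b + 2y√(1+z²) = 4.65 + 2×1.36×√(1+0.8²) = 8.133 m
R = A/P = 7.804/8.133 = 0.9595 m
Q = (1/n)·A·R^(2/3)·S^(1/2) = (1/0.030) × 7.804 × 0.9595^(2/3) × 0.0017^(1/2) = 10.43 m³/s

10.4 m³/s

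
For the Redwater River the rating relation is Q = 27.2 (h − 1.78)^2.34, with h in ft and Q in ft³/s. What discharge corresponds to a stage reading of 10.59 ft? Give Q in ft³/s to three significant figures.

Q = 27.2 × (10.59 − 1.78)^2.34 = 27.2 × 8.81^2.34 = 4424 ft³/s

4420 ft³/s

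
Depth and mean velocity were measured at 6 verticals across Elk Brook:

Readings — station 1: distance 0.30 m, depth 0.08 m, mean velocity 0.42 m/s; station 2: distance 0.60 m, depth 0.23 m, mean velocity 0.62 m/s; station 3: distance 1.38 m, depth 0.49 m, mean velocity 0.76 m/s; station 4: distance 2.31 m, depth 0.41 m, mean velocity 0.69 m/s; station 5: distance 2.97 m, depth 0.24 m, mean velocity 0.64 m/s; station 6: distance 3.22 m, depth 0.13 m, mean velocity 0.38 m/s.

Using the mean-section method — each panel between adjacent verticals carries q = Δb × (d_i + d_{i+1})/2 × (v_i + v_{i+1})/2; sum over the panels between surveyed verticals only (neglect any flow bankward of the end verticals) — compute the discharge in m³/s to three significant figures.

0.688 m³/s

Panel 1-2: Δb = 0.3 m, d̄ = (0.08+0.23)/2 = 0.155, v̄ = (0.42+0.62)/2 = 0.52 → q = 0.3×0.155×0.52 = 0.02418 m³/s
Panel 2-3: Δb = 0.78 m, d̄ = (0.23+0.49)/2 = 0.36, v̄ = (0.62+0.76)/2 = 0.69 → q = 0.78×0.36×0.69 = 0.1938 m³/s
Panel 3-4: Δb = 0.93 m, d̄ = (0.49+0.41)/2 = 0.45, v̄ = (0.76+0.69)/2 = 0.725 → q = 0.93×0.45×0.725 = 0.3034 m³/s
Panel 4-5: Δb = 0.66 m, d̄ = (0.41+0.24)/2 = 0.325, v̄ = (0.69+0.64)/2 = 0.665 → q = 0.66×0.325×0.665 = 0.1426 m³/s
Panel 5-6: Δb = 0.25 m, d̄ = (0.24+0.13)/2 = 0.185, v̄ = (0.64+0.38)/2 = 0.51 → q = 0.25×0.185×0.51 = 0.02359 m³/s
Q = Σ q = 0.6876 m³/s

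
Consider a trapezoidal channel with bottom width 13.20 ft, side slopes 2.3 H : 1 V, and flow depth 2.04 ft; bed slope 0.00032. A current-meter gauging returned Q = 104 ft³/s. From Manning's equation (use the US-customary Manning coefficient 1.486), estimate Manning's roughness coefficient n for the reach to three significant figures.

0.0125

A = (b + z·y)·y = (13.20 + 2.3×2.04)×2.04 = 36.50 ft²
P = b + 2y√(1+z²) = 13.20 + 2×2.04×√(1+2.3²) = 23.43 ft
R = A/P = 36.50/23.43 = 1.558 ft
n = (1.486/Q)·A·R^(2/3)·S^(1/2) = (1.486/104) × 36.50 × 1.344 × 0.01789 = 0.01254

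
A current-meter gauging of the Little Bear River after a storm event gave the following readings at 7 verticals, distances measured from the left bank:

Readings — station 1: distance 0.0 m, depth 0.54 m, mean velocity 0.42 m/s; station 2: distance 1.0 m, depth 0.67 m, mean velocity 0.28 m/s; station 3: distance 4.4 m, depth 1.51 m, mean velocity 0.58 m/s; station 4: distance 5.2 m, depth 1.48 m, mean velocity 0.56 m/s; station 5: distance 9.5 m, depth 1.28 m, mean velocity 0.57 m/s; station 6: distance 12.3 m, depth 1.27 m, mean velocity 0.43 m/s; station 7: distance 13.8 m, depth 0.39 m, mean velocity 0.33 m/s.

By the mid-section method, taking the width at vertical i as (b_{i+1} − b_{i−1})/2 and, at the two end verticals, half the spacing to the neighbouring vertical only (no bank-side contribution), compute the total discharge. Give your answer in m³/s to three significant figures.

8.34 m³/s

w_1 = (1.0 − 0.0)/2 = 0.5 m; q_1 = 0.42 × 0.54 × 0.5 = 0.1134 m³/s
w_2 = (4.4 − 0.0)/2 = 2.2 m; q_2 = 0.28 × 0.67 × 2.2 = 0.4127 m³/s
w_3 = (5.2 − 1.0)/2 = 2.1 m; q_3 = 0.58 × 1.51 × 2.1 = 1.839 m³/s
w_4 = (9.5 − 4.4)/2 = 2.55 m; q_4 = 0.56 × 1.48 × 2.55 = 2.113 m³/s
w_5 = (12.3 − 5.2)/2 = 3.55 m; q_5 = 0.57 × 1.28 × 3.55 = 2.590 m³/s
w_6 = (13.8 − 9.5)/2 = 2.15 m; q_6 = 0.43 × 1.27 × 2.15 = 1.174 m³/s
w_7 = (13.8 − 12.3)/2 = 0.75 m; q_7 = 0.33 × 0.39 × 0.75 = 0.09653 m³/s
Q = Σ qᵢ = 8.339 m³/s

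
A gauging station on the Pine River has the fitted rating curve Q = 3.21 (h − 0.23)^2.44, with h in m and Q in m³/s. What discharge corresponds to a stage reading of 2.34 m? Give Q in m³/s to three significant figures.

19.8 m³/s

Q = 3.21 × (2.34 − 0.23)^2.44 = 3.21 × 2.11^2.44 = 19.85 m³/s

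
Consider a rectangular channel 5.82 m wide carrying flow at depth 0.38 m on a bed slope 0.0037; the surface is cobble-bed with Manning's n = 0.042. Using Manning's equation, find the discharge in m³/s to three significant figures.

A = b·y = 5.82 × 0.38 = 2.212 m²
P = b + 2y = 5.82 + 2×0.38 = 6.580 m
R = A/P = 2.212/6.580 = 0.3361 m
Q = (1/n)·A·R^(2/3)·S^(1/2) = (1/0.042) × 2.212 × 0.3361^(2/3) × 0.0037^(1/2) = 1.548 m³/s

1.55 m³/s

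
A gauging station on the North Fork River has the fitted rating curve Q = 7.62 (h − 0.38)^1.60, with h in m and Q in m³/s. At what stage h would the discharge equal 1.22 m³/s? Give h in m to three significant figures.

h − h₀ = (Q/C)^(1/b) = (1.22/7.62)^(1/1.60) = 0.3182 m
h = 0.38 + 0.3182 = 0.6982 m

0.698 m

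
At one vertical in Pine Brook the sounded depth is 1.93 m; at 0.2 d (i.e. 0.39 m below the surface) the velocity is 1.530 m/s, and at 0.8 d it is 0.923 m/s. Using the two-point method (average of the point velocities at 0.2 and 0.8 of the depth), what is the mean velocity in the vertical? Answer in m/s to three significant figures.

1.23 m/s

v̄ = (1.530 + 0.923) / 2 = 1.227 m/s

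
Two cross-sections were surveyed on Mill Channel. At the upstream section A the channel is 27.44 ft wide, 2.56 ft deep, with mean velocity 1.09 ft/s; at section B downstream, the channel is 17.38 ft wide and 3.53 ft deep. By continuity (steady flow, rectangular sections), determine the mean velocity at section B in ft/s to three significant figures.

Q = A₁V₁ = (27.44×2.56) × 1.09 = 76.57 ft³/s
A₂ = 17.38 × 3.53 = 61.35 ft²
V₂ = Q/A₂ = 76.57/61.35 = 1.248 ft/s

1.25 ft/s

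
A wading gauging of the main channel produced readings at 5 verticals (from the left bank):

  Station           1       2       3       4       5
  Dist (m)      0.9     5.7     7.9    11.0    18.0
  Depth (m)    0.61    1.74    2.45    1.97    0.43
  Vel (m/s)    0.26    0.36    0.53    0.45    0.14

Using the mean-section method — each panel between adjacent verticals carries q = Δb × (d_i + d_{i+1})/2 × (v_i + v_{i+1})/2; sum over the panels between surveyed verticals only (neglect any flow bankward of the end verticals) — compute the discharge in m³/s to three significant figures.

9.63 m³/s

Panel 1-2: Δb = 4.8 m, d̄ = (0.61+1.74)/2 = 1.175, v̄ = (0.26+0.36)/2 = 0.31 → q = 4.8×1.175×0.31 = 1.748 m³/s
Panel 2-3: Δb = 2.2 m, d̄ = (1.74+2.45)/2 = 2.095, v̄ = (0.36+0.53)/2 = 0.445 → q = 2.2×2.095×0.445 = 2.051 m³/s
Panel 3-4: Δb = 3.1 m, d̄ = (2.45+1.97)/2 = 2.21, v̄ = (0.53+0.45)/2 = 0.49 → q = 3.1×2.21×0.49 = 3.357 m³/s
Panel 4-5: Δb = 7 m, d̄ = (1.97+0.43)/2 = 1.2, v̄ = (0.45+0.14)/2 = 0.295 → q = 7×1.2×0.295 = 2.478 m³/s
Q = Σ q = 9.634 m³/s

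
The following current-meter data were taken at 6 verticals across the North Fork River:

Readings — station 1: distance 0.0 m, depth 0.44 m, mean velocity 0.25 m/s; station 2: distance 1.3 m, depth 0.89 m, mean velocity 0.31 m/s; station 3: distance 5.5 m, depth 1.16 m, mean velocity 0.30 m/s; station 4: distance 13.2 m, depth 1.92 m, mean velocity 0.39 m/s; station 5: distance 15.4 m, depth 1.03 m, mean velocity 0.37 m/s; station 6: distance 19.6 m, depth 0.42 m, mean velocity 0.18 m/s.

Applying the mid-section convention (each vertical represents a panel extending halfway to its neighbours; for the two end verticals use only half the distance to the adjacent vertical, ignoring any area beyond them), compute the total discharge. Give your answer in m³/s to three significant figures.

w_1 = (1.3 − 0.0)/2 = 0.65 m; q_1 = 0.25 × 0.44 × 0.65 = 0.07150 m³/s
w_2 = (5.5 − 0.0)/2 = 2.75 m; q_2 = 0.31 × 0.89 × 2.75 = 0.7587 m³/s
w_3 = (13.2 − 1.3)/2 = 5.95 m; q_3 = 0.30 × 1.16 × 5.95 = 2.071 m³/s
w_4 = (15.4 − 5.5)/2 = 4.95 m; q_4 = 0.39 × 1.92 × 4.95 = 3.707 m³/s
w_5 = (19.6 − 13.2)/2 = 3.2 m; q_5 = 0.37 × 1.03 × 3.2 = 1.220 m³/s
w_6 = (19.6 − 15.4)/2 = 2.1 m; q_6 = 0.18 × 0.42 × 2.1 = 0.1588 m³/s
Q = Σ qᵢ = 7.986 m³/s

7.99 m³/s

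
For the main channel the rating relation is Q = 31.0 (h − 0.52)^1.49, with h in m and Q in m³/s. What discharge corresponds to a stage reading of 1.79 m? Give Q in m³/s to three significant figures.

Q = 31.0 × (1.79 − 0.52)^1.49 = 31.0 × 1.27^1.49 = 44.26 m³/s

44.3 m³/s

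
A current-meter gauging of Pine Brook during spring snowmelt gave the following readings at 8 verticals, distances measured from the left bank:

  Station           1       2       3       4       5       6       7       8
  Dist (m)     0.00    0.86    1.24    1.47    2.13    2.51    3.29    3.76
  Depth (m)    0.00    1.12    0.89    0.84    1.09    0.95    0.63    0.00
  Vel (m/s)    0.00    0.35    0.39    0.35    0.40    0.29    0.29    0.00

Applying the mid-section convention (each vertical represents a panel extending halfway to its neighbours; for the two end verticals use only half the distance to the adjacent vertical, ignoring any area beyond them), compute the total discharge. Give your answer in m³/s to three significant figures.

w_2 = (1.24 − 0.00)/2 = 0.62 m; q_2 = 0.35 × 1.12 × 0.62 = 0.2430 m³/s
w_3 = (1.47 − 0.86)/2 = 0.305 m; q_3 = 0.39 × 0.89 × 0.305 = 0.1059 m³/s
w_4 = (2.13 − 1.24)/2 = 0.445 m; q_4 = 0.35 × 0.84 × 0.445 = 0.1308 m³/s
w_5 = (2.51 − 1.47)/2 = 0.52 m; q_5 = 0.40 × 1.09 × 0.52 = 0.2267 m³/s
w_6 = (3.29 − 2.13)/2 = 0.58 m; q_6 = 0.29 × 0.95 × 0.58 = 0.1598 m³/s
w_7 = (3.76 − 2.51)/2 = 0.625 m; q_7 = 0.29 × 0.63 × 0.625 = 0.1142 m³/s
Stations 1, 8 contribute zero (depth or velocity is 0).
Q = Σ qᵢ = 0.9804 m³/s

0.980 m³/s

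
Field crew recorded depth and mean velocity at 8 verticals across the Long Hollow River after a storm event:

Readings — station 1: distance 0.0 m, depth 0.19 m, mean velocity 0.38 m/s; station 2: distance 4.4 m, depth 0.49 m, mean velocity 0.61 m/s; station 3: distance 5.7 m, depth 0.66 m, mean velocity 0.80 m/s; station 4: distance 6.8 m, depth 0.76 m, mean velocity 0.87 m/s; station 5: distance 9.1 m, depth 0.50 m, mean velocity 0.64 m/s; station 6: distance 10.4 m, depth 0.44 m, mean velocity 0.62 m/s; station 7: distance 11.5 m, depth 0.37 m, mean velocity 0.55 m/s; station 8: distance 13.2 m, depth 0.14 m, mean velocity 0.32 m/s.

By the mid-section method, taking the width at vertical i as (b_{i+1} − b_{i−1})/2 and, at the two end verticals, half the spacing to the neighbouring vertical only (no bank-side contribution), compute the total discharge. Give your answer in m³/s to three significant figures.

3.99 m³/s

w_1 = (4.4 − 0.0)/2 = 2.2 m; q_1 = 0.38 × 0.19 × 2.2 = 0.1588 m³/s
w_2 = (5.7 − 0.0)/2 = 2.85 m; q_2 = 0.61 × 0.49 × 2.85 = 0.8519 m³/s
w_3 = (6.8 − 4.4)/2 = 1.2 m; q_3 = 0.80 × 0.66 × 1.2 = 0.6336 m³/s
w_4 = (9.1 − 5.7)/2 = 1.7 m; q_4 = 0.87 × 0.76 × 1.7 = 1.124 m³/s
w_5 = (10.4 − 6.8)/2 = 1.8 m; q_5 = 0.64 × 0.50 × 1.8 = 0.5760 m³/s
w_6 = (11.5 − 9.1)/2 = 1.2 m; q_6 = 0.62 × 0.44 × 1.2 = 0.3274 m³/s
w_7 = (13.2 − 10.4)/2 = 1.4 m; q_7 = 0.55 × 0.37 × 1.4 = 0.2849 m³/s
w_8 = (13.2 − 11.5)/2 = 0.85 m; q_8 = 0.32 × 0.14 × 0.85 = 0.03808 m³/s
Q = Σ qᵢ = 3.995 m³/s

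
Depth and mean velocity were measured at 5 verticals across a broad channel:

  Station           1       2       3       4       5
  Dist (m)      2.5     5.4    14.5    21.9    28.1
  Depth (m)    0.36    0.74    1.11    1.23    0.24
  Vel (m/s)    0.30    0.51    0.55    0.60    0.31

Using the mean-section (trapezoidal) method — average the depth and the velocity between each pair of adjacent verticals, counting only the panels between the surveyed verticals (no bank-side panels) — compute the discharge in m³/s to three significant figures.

12.2 m³/s

Panel 1-2: Δb = 2.9 m, d̄ = (0.36+0.74)/2 = 0.55, v̄ = (0.30+0.51)/2 = 0.405 → q = 2.9×0.55×0.405 = 0.6460 m³/s
Panel 2-3: Δb = 9.1 m, d̄ = (0.74+1.11)/2 = 0.925, v̄ = (0.51+0.55)/2 = 0.53 → q = 9.1×0.925×0.53 = 4.461 m³/s
Panel 3-4: Δb = 7.4 m, d̄ = (1.11+1.23)/2 = 1.17, v̄ = (0.55+0.60)/2 = 0.575 → q = 7.4×1.17×0.575 = 4.978 m³/s
Panel 4-5: Δb = 6.2 m, d̄ = (1.23+0.24)/2 = 0.735, v̄ = (0.60+0.31)/2 = 0.455 → q = 6.2×0.735×0.455 = 2.073 m³/s
Q = Σ q = 12.16 m³/s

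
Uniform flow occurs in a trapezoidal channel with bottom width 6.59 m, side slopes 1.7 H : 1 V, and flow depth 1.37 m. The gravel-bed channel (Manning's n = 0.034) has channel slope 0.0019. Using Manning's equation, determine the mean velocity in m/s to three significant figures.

A = (b + z·y)·y = (6.59 + 1.7×1.37)×1.37 = 12.22 m²
P = b + 2y√(1+z²) = 6.59 + 2×1.37×√(1+1.7²) = 11.99 m
R = A/P = 12.22/11.99 = 1.019 m
Q = (1/n)·A·R^(2/3)·S^(1/2) = (1/0.034) × 12.22 × 1.019^(2/3) × 0.0019^(1/2) = 15.86 m³/s
V = Q/A = 15.86/12.22 = 1.298 m/s

1.30 m/s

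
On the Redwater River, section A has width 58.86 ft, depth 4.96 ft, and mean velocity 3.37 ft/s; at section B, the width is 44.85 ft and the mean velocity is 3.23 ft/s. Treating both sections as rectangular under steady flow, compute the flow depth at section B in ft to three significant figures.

6.79 ft

Q = A₁V₁ = (58.86×4.96) × 3.37 = 983.9 ft³/s
d₂ = Q/(b₂ V₂) = 983.9/(44.85×3.23) = 6.792 ft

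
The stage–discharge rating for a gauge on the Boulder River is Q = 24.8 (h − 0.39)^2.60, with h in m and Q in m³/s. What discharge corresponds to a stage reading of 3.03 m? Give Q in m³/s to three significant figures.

309 m³/s

Q = 24.8 × (3.03 − 0.39)^2.60 = 24.8 × 2.64^2.60 = 309.5 m³/s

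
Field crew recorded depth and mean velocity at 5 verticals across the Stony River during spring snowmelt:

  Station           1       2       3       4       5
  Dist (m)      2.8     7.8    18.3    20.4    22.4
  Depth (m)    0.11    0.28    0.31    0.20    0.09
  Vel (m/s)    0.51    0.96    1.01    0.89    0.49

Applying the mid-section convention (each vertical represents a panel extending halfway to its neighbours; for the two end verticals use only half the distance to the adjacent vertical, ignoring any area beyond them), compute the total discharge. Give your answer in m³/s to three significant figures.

w_1 = (7.8 − 2.8)/2 = 2.5 m; q_1 = 0.51 × 0.11 × 2.5 = 0.1403 m³/s
w_2 = (18.3 − 2.8)/2 = 7.75 m; q_2 = 0.96 × 0.28 × 7.75 = 2.083 m³/s
w_3 = (20.4 − 7.8)/2 = 6.3 m; q_3 = 1.01 × 0.31 × 6.3 = 1.973 m³/s
w_4 = (22.4 − 18.3)/2 = 2.05 m; q_4 = 0.89 × 0.20 × 2.05 = 0.3649 m³/s
w_5 = (22.4 − 20.4)/2 = 1 m; q_5 = 0.49 × 0.09 × 1 = 0.04410 m³/s
Q = Σ qᵢ = 4.605 m³/s

4.60 m³/s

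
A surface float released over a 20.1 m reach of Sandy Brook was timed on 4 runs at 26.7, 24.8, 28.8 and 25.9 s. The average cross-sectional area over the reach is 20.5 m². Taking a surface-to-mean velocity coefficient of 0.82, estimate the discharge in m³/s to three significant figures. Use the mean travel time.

t̄ = (26.7 + 24.8 + 28.8 + 25.9) / 4 = 26.55 s
v_surface = L / t̄ = 20.1 / 26.55 = 0.7571 m/s
v_mean = 0.82 × 0.7571 = 0.6208 m/s
Q = A × v_mean = 20.5 × 0.6208 = 12.73 m³/s

12.7 m³/s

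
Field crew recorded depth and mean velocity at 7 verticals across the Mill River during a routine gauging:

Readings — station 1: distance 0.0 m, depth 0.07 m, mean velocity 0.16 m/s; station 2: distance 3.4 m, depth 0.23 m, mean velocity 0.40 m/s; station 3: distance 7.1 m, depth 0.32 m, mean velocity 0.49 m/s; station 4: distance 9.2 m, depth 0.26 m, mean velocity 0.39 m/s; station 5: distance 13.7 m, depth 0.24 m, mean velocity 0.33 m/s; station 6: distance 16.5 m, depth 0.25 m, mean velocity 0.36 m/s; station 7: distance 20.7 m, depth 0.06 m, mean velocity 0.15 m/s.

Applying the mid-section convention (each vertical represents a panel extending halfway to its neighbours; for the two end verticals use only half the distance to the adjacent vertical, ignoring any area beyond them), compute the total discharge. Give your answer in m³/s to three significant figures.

w_1 = (3.4 − 0.0)/2 = 1.7 m; q_1 = 0.16 × 0.07 × 1.7 = 0.01904 m³/s
w_2 = (7.1 − 0.0)/2 = 3.55 m; q_2 = 0.40 × 0.23 × 3.55 = 0.3266 m³/s
w_3 = (9.2 − 3.4)/2 = 2.9 m; q_3 = 0.49 × 0.32 × 2.9 = 0.4547 m³/s
w_4 = (13.7 − 7.1)/2 = 3.3 m; q_4 = 0.39 × 0.26 × 3.3 = 0.3346 m³/s
w_5 = (16.5 − 9.2)/2 = 3.65 m; q_5 = 0.33 × 0.24 × 3.65 = 0.2891 m³/s
w_6 = (20.7 − 13.7)/2 = 3.5 m; q_6 = 0.36 × 0.25 × 3.5 = 0.3150 m³/s
w_7 = (20.7 − 16.5)/2 = 2.1 m; q_7 = 0.15 × 0.06 × 2.1 = 0.01890 m³/s
Q = Σ qᵢ = 1.758 m³/s

1.76 m³/s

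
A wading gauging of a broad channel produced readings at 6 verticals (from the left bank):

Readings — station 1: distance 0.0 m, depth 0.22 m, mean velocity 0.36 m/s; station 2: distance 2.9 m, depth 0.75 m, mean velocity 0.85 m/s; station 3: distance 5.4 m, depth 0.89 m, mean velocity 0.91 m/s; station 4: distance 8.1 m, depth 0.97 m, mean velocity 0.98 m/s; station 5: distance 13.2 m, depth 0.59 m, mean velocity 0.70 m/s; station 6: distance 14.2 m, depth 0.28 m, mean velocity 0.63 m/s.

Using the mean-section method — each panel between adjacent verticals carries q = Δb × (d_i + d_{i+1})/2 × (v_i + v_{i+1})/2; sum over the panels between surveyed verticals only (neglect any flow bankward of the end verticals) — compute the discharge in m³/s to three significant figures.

Panel 1-2: Δb = 2.9 m, d̄ = (0.22+0.75)/2 = 0.485, v̄ = (0.36+0.85)/2 = 0.605 → q = 2.9×0.485×0.605 = 0.8509 m³/s
Panel 2-3: Δb = 2.5 m, d̄ = (0.75+0.89)/2 = 0.82, v̄ = (0.85+0.91)/2 = 0.88 → q = 2.5×0.82×0.88 = 1.804 m³/s
Panel 3-4: Δb = 2.7 m, d̄ = (0.89+0.97)/2 = 0.93, v̄ = (0.91+0.98)/2 = 0.945 → q = 2.7×0.93×0.945 = 2.373 m³/s
Panel 4-5: Δb = 5.1 m, d̄ = (0.97+0.59)/2 = 0.78, v̄ = (0.98+0.70)/2 = 0.84 → q = 5.1×0.78×0.84 = 3.342 m³/s
Panel 5-6: Δb = 1 m, d̄ = (0.59+0.28)/2 = 0.435, v̄ = (0.70+0.63)/2 = 0.665 → q = 1×0.435×0.665 = 0.2893 m³/s
Q = Σ q = 8.659 m³/s

8.66 m³/s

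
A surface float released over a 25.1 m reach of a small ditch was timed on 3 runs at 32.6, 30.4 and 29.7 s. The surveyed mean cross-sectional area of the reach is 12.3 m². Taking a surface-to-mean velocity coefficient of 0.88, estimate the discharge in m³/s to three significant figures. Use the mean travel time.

t̄ = (32.6 + 30.4 + 29.7) / 3 = 30.9 s
v_surface = L / t̄ = 25.1 / 30.9 = 0.8123 m/s
v_mean = 0.88 × 0.8123 = 0.7148 m/s
Q = A × v_mean = 12.3 × 0.7148 = 8.792 m³/s

8.79 m³/s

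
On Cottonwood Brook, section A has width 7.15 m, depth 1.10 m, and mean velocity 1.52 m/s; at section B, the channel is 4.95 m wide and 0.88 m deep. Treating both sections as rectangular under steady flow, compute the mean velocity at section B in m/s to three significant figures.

2.74 m/s

Q = A₁V₁ = (7.15×1.10) × 1.52 = 11.95 m³/s
A₂ = 4.95 × 0.88 = 4.356 m²
V₂ = Q/A₂ = 11.95/4.356 = 2.744 m/s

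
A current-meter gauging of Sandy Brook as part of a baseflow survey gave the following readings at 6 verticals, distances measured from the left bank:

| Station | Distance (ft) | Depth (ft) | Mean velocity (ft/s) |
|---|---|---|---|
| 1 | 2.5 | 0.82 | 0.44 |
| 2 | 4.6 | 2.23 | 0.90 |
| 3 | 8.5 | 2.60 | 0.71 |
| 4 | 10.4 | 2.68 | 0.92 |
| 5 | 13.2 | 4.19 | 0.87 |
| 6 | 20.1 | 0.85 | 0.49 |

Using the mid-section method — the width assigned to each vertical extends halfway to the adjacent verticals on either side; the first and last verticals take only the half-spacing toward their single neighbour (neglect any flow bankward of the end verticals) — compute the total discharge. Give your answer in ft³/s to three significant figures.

36.7 ft³/s

w_1 = (4.6 − 2.5)/2 = 1.05 ft; q_1 = 0.44 × 0.82 × 1.05 = 0.3788 ft³/s
w_2 = (8.5 − 2.5)/2 = 3 ft; q_2 = 0.90 × 2.23 × 3 = 6.021 ft³/s
w_3 = (10.4 − 4.6)/2 = 2.9 ft; q_3 = 0.71 × 2.60 × 2.9 = 5.353 ft³/s
w_4 = (13.2 − 8.5)/2 = 2.35 ft; q_4 = 0.92 × 2.68 × 2.35 = 5.794 ft³/s
w_5 = (20.1 − 10.4)/2 = 4.85 ft; q_5 = 0.87 × 4.19 × 4.85 = 17.68 ft³/s
w_6 = (20.1 − 13.2)/2 = 3.45 ft; q_6 = 0.49 × 0.85 × 3.45 = 1.437 ft³/s
Q = Σ qᵢ = 36.66 ft³/s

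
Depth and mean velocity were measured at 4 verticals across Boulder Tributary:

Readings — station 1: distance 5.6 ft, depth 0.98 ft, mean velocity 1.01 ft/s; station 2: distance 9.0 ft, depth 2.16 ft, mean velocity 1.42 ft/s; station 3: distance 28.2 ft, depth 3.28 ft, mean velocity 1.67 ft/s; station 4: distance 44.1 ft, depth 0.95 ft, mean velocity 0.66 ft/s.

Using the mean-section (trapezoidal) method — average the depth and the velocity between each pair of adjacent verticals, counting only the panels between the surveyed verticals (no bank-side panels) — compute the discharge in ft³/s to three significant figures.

Panel 1-2: Δb = 3.4 ft, d̄ = (0.98+2.16)/2 = 1.57, v̄ = (1.01+1.42)/2 = 1.215 → q = 3.4×1.57×1.215 = 6.486 ft³/s
Panel 2-3: Δb = 19.2 ft, d̄ = (2.16+3.28)/2 = 2.72, v̄ = (1.42+1.67)/2 = 1.545 → q = 19.2×2.72×1.545 = 80.69 ft³/s
Panel 3-4: Δb = 15.9 ft, d̄ = (3.28+0.95)/2 = 2.115, v̄ = (1.67+0.66)/2 = 1.165 → q = 15.9×2.115×1.165 = 39.18 ft³/s
Q = Σ q = 126.3 ft³/s

126 ft³/s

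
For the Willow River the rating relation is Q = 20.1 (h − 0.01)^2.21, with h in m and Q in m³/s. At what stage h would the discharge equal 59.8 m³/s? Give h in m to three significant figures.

h − h₀ = (Q/C)^(1/b) = (59.8/20.1)^(1/2.21) = 1.638 m
h = 0.01 + 1.638 = 1.648 m

1.65 m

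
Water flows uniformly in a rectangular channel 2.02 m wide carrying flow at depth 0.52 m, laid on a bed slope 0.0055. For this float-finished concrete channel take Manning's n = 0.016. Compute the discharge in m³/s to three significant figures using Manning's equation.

A = b·y = 2.02 × 0.52 = 1.050 m²
P = b + 2y = 2.02 + 2×0.52 = 3.060 m
R = A/P = 1.050/3.060 = 0.3433 m
Q = (1/n)·A·R^(2/3)·S^(1/2) = (1/0.016) × 1.050 × 0.3433^(2/3) × 0.0055^(1/2) = 2.387 m³/s

2.39 m³/s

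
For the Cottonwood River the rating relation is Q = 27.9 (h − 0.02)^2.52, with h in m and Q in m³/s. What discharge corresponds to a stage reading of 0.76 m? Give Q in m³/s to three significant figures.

Q = 27.9 × (0.76 − 0.02)^2.52 = 27.9 × 0.74^2.52 = 13.06 m³/s

13.1 m³/s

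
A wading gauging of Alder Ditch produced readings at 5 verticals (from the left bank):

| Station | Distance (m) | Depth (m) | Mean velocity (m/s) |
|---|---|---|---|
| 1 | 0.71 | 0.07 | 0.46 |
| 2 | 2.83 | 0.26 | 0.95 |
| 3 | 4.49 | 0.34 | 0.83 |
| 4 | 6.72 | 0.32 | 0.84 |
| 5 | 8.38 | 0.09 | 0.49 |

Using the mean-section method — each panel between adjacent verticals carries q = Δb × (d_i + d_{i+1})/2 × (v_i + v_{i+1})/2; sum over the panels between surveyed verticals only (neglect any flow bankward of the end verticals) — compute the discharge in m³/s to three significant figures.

Panel 1-2: Δb = 2.12 m, d̄ = (0.07+0.26)/2 = 0.165, v̄ = (0.46+0.95)/2 = 0.705 → q = 2.12×0.165×0.705 = 0.2466 m³/s
Panel 2-3: Δb = 1.66 m, d̄ = (0.26+0.34)/2 = 0.3, v̄ = (0.95+0.83)/2 = 0.89 → q = 1.66×0.3×0.89 = 0.4432 m³/s
Panel 3-4: Δb = 2.23 m, d̄ = (0.34+0.32)/2 = 0.33, v̄ = (0.83+0.84)/2 = 0.835 → q = 2.23×0.33×0.835 = 0.6145 m³/s
Panel 4-5: Δb = 1.66 m, d̄ = (0.32+0.09)/2 = 0.205, v̄ = (0.84+0.49)/2 = 0.665 → q = 1.66×0.205×0.665 = 0.2263 m³/s
Q = Σ q = 1.531 m³/s

1.53 m³/s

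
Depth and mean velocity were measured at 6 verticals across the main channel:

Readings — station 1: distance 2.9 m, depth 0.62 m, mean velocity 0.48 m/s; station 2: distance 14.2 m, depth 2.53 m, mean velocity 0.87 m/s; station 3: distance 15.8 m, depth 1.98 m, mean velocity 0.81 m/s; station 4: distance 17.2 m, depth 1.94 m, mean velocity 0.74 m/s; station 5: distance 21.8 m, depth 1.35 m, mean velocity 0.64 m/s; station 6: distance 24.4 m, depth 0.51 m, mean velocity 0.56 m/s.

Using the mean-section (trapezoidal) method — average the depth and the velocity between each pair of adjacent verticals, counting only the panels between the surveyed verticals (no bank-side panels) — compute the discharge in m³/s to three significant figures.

23.8 m³/s

Panel 1-2: Δb = 11.3 m, d̄ = (0.62+2.53)/2 = 1.575, v̄ = (0.48+0.87)/2 = 0.675 → q = 11.3×1.575×0.675 = 12.01 m³/s
Panel 2-3: Δb = 1.6 m, d̄ = (2.53+1.98)/2 = 2.255, v̄ = (0.87+0.81)/2 = 0.84 → q = 1.6×2.255×0.84 = 3.031 m³/s
Panel 3-4: Δb = 1.4 m, d̄ = (1.98+1.94)/2 = 1.96, v̄ = (0.81+0.74)/2 = 0.775 → q = 1.4×1.96×0.775 = 2.127 m³/s
Panel 4-5: Δb = 4.6 m, d̄ = (1.94+1.35)/2 = 1.645, v̄ = (0.74+0.64)/2 = 0.69 → q = 4.6×1.645×0.69 = 5.221 m³/s
Panel 5-6: Δb = 2.6 m, d̄ = (1.35+0.51)/2 = 0.93, v̄ = (0.64+0.56)/2 = 0.6 → q = 2.6×0.93×0.6 = 1.451 m³/s
Q = Σ q = 23.84 m³/s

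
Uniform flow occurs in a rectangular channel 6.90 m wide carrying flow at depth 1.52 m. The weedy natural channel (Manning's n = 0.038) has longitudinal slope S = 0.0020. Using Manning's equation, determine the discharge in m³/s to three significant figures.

A = b·y = 6.90 × 1.52 = 10.49 m²
P = b + 2y = 6.90 + 2×1.52 = 9.940 m
R = A/P = 10.49/9.940 = 1.055 m
Q = (1/n)·A·R^(2/3)·S^(1/2) = (1/0.038) × 10.49 × 1.055^(2/3) × 0.0020^(1/2) = 12.79 m³/s

12.8 m³/s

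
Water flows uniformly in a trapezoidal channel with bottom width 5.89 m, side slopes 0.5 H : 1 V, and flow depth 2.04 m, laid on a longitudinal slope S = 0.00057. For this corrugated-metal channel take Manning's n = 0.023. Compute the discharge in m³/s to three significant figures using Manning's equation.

A = (b + z·y)·y = (5.89 + 0.5×2.04)×2.04 = 14.10 m²
P = b + 2y√(1+z²) = 5.89 + 2×2.04×√(1+0.5²) = 10.45 m
R = A/P = 14.10/10.45 = 1.349 m
Q = (1/n)·A·R^(2/3)·S^(1/2) = (1/0.023) × 14.10 × 1.349^(2/3) × 0.00057^(1/2) = 17.86 m³/s

17.9 m³/s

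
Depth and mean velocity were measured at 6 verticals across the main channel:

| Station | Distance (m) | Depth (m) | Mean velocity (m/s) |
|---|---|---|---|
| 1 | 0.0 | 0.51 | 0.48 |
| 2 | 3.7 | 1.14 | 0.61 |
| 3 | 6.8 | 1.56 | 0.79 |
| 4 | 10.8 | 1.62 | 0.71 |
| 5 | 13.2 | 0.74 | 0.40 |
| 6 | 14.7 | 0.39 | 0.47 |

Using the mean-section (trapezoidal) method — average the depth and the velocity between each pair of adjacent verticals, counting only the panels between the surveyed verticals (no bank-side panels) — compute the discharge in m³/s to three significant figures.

Panel 1-2: Δb = 3.7 m, d̄ = (0.51+1.14)/2 = 0.825, v̄ = (0.48+0.61)/2 = 0.545 → q = 3.7×0.825×0.545 = 1.664 m³/s
Panel 2-3: Δb = 3.1 m, d̄ = (1.14+1.56)/2 = 1.35, v̄ = (0.61+0.79)/2 = 0.7 → q = 3.1×1.35×0.7 = 2.930 m³/s
Panel 3-4: Δb = 4 m, d̄ = (1.56+1.62)/2 = 1.59, v̄ = (0.79+0.71)/2 = 0.75 → q = 4×1.59×0.75 = 4.770 m³/s
Panel 4-5: Δb = 2.4 m, d̄ = (1.62+0.74)/2 = 1.18, v̄ = (0.71+0.40)/2 = 0.555 → q = 2.4×1.18×0.555 = 1.572 m³/s
Panel 5-6: Δb = 1.5 m, d̄ = (0.74+0.39)/2 = 0.565, v̄ = (0.40+0.47)/2 = 0.435 → q = 1.5×0.565×0.435 = 0.3687 m³/s
Q = Σ q = 11.30 m³/s

11.3 m³/s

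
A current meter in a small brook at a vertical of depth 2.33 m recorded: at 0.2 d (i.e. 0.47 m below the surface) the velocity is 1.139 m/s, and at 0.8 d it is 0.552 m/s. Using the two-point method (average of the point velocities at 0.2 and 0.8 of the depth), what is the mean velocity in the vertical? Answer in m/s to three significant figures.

v̄ = (1.139 + 0.552) / 2 = 0.8455 m/s

0.846 m/s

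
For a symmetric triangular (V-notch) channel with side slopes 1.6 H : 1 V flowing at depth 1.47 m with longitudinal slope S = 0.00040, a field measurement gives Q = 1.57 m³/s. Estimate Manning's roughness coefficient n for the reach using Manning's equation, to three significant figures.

0.0321

A = z·y² = 1.6×1.47² = 3.457 m²
P = 2y√(1+z²) = 2×1.47×√(1+1.6²) = 5.547 m
R = A/P = 3.457/5.547 = 0.6233 m
n = (1/Q)·A·R^(2/3)·S^(1/2) = (1/1.57) × 3.457 × 0.7297 × 0.02000 = 0.03214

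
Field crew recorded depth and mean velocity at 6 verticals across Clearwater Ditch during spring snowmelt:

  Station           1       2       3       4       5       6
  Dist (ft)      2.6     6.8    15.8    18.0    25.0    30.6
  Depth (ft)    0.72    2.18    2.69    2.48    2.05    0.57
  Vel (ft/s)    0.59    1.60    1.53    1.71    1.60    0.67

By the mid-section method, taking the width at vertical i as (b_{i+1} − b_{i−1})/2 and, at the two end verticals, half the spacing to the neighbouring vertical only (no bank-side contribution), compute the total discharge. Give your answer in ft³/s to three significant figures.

w_1 = (6.8 − 2.6)/2 = 2.1 ft; q_1 = 0.59 × 0.72 × 2.1 = 0.8921 ft³/s
w_2 = (15.8 − 2.6)/2 = 6.6 ft; q_2 = 1.60 × 2.18 × 6.6 = 23.02 ft³/s
w_3 = (18.0 − 6.8)/2 = 5.6 ft; q_3 = 1.53 × 2.69 × 5.6 = 23.05 ft³/s
w_4 = (25.0 − 15.8)/2 = 4.6 ft; q_4 = 1.71 × 2.48 × 4.6 = 19.51 ft³/s
w_5 = (30.6 − 18.0)/2 = 6.3 ft; q_5 = 1.60 × 2.05 × 6.3 = 20.66 ft³/s
w_6 = (30.6 − 25.0)/2 = 2.8 ft; q_6 = 0.67 × 0.57 × 2.8 = 1.069 ft³/s
Q = Σ qᵢ = 88.20 ft³/s

88.2 ft³/s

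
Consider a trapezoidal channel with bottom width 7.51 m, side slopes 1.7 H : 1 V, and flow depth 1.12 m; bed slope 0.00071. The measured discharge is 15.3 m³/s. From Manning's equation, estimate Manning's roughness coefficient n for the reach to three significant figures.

A = (b + z·y)·y = (7.51 + 1.7×1.12)×1.12 = 10.54 m²
P = b + 2y√(1+z²) = 7.51 + 2×1.12×√(1+1.7²) = 11.93 m
R = A/P = 10.54/11.93 = 0.8839 m
n = (1/Q)·A·R^(2/3)·S^(1/2) = (1/15.3) × 10.54 × 0.9211 × 0.02665 = 0.01691

0.0169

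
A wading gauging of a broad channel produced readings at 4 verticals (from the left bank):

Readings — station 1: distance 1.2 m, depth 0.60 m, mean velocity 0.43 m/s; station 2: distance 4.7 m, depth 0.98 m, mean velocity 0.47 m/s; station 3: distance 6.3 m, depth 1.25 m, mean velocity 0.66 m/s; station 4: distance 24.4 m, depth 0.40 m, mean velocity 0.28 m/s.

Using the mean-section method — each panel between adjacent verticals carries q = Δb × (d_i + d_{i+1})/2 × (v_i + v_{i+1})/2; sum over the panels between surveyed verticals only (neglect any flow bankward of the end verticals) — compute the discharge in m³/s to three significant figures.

9.27 m³/s

Panel 1-2: Δb = 3.5 m, d̄ = (0.60+0.98)/2 = 0.79, v̄ = (0.43+0.47)/2 = 0.45 → q = 3.5×0.79×0.45 = 1.244 m³/s
Panel 2-3: Δb = 1.6 m, d̄ = (0.98+1.25)/2 = 1.115, v̄ = (0.47+0.66)/2 = 0.565 → q = 1.6×1.115×0.565 = 1.008 m³/s
Panel 3-4: Δb = 18.1 m, d̄ = (1.25+0.40)/2 = 0.825, v̄ = (0.66+0.28)/2 = 0.47 → q = 18.1×0.825×0.47 = 7.018 m³/s
Q = Σ q = 9.270 m³/s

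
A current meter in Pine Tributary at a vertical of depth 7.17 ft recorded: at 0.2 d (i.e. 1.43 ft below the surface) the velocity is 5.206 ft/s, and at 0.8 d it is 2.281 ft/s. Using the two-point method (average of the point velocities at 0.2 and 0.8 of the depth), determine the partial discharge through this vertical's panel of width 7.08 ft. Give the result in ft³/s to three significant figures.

190 ft³/s

v̄ = (5.206 + 2.281) / 2 = 3.744 ft/s
q = v̄ × d × w = 3.744 × 7.17 × 7.08 = 190.0 ft³/s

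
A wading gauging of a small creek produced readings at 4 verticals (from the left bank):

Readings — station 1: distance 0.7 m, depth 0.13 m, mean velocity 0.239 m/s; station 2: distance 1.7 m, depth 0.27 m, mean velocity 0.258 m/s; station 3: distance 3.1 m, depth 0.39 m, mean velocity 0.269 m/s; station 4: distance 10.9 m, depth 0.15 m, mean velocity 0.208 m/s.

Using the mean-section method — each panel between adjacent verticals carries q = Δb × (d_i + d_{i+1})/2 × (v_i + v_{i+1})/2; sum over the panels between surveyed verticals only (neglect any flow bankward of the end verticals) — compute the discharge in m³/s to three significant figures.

Panel 1-2: Δb = 1 m, d̄ = (0.13+0.27)/2 = 0.2, v̄ = (0.239+0.258)/2 = 0.2485 → q = 1×0.2×0.2485 = 0.04970 m³/s
Panel 2-3: Δb = 1.4 m, d̄ = (0.27+0.39)/2 = 0.33, v̄ = (0.258+0.269)/2 = 0.2635 → q = 1.4×0.33×0.2635 = 0.1217 m³/s
Panel 3-4: Δb = 7.8 m, d̄ = (0.39+0.15)/2 = 0.27, v̄ = (0.269+0.208)/2 = 0.2385 → q = 7.8×0.27×0.2385 = 0.5023 m³/s
Q = Σ q = 0.6737 m³/s

0.674 m³/s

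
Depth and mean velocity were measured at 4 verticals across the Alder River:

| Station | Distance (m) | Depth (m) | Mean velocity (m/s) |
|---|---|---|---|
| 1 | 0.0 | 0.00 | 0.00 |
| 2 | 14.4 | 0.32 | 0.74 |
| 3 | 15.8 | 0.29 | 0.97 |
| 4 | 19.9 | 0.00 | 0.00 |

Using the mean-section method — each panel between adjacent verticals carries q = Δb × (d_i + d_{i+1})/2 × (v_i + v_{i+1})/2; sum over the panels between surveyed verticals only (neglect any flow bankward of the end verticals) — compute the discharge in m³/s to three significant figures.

Panel 1-2: Δb = 14.4 m, d̄ = (0.00+0.32)/2 = 0.16, v̄ = (0.00+0.74)/2 = 0.37 → q = 14.4×0.16×0.37 = 0.8525 m³/s
Panel 2-3: Δb = 1.4 m, d̄ = (0.32+0.29)/2 = 0.305, v̄ = (0.74+0.97)/2 = 0.855 → q = 1.4×0.305×0.855 = 0.3651 m³/s
Panel 3-4: Δb = 4.1 m, d̄ = (0.29+0.00)/2 = 0.145, v̄ = (0.97+0.00)/2 = 0.485 → q = 4.1×0.145×0.485 = 0.2883 m³/s
Q = Σ q = 1.506 m³/s

1.51 m³/s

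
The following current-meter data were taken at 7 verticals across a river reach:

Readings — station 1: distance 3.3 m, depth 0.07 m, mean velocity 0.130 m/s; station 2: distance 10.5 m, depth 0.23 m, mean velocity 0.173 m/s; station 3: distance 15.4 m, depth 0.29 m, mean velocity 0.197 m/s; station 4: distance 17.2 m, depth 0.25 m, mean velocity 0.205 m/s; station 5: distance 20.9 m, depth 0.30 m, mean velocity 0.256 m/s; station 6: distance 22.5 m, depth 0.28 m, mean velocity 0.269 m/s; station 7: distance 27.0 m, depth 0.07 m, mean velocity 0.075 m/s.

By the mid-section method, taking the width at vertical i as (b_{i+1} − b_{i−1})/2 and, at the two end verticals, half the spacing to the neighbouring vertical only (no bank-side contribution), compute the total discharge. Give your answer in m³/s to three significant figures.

w_1 = (10.5 − 3.3)/2 = 3.6 m; q_1 = 0.130 × 0.07 × 3.6 = 0.03276 m³/s
w_2 = (15.4 − 3.3)/2 = 6.05 m; q_2 = 0.173 × 0.23 × 6.05 = 0.2407 m³/s
w_3 = (17.2 − 10.5)/2 = 3.35 m; q_3 = 0.197 × 0.29 × 3.35 = 0.1914 m³/s
w_4 = (20.9 − 15.4)/2 = 2.75 m; q_4 = 0.205 × 0.25 × 2.75 = 0.1409 m³/s
w_5 = (22.5 − 17.2)/2 = 2.65 m; q_5 = 0.256 × 0.30 × 2.65 = 0.2035 m³/s
w_6 = (27.0 − 20.9)/2 = 3.05 m; q_6 = 0.269 × 0.28 × 3.05 = 0.2297 m³/s
w_7 = (27.0 − 22.5)/2 = 2.25 m; q_7 = 0.075 × 0.07 × 2.25 = 0.01181 m³/s
Q = Σ qᵢ = 1.051 m³/s

1.05 m³/s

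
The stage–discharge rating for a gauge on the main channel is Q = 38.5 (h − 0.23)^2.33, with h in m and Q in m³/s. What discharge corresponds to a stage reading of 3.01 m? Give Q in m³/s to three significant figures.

417 m³/s

Q = 38.5 × (3.01 − 0.23)^2.33 = 38.5 × 2.78^2.33 = 417.0 m³/s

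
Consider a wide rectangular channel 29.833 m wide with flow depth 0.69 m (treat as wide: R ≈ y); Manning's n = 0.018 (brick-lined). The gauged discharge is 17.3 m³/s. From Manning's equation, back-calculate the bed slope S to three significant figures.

0.000375

A = b·y = 29.833 × 0.69 = 20.58 m²
Wide channel: R ≈ y = 0.69 m
S = (Q·n / (1·A·R^(2/3)))² = (17.3×0.018 / (1×20.58×0.7808))² = 0.0003753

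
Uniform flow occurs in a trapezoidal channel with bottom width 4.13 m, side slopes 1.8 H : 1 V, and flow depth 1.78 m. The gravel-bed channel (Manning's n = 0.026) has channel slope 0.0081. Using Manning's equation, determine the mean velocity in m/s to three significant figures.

A = (b + z·y)·y = (4.13 + 1.8×1.78)×1.78 = 13.05 m²
P = b + 2y√(1+z²) = 4.13 + 2×1.78×√(1+1.8²) = 11.46 m
R = A/P = 13.05/11.46 = 1.139 m
Q = (1/n)·A·R^(2/3)·S^(1/2) = (1/0.026) × 13.05 × 1.139^(2/3) × 0.0081^(1/2) = 49.29 m³/s
V = Q/A = 49.29/13.05 = 3.775 m/s

3.78 m/s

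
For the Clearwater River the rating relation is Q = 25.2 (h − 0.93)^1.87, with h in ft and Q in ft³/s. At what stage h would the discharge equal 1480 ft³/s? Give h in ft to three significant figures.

9.76 ft

h − h₀ = (Q/C)^(1/b) = (1480/25.2)^(1/1.87) = 8.829 ft
h = 0.93 + 8.829 = 9.759 ft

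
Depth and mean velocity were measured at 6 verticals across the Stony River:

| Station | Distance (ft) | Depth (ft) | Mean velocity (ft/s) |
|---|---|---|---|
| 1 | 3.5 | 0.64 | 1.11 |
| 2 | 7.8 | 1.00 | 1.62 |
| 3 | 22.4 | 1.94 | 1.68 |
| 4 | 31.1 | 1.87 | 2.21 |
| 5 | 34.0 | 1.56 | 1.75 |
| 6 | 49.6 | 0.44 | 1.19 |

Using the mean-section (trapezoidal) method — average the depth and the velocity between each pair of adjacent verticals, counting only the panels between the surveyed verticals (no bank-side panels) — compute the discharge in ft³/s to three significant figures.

Panel 1-2: Δb = 4.3 ft, d̄ = (0.64+1.00)/2 = 0.82, v̄ = (1.11+1.62)/2 = 1.365 → q = 4.3×0.82×1.365 = 4.813 ft³/s
Panel 2-3: Δb = 14.6 ft, d̄ = (1.00+1.94)/2 = 1.47, v̄ = (1.62+1.68)/2 = 1.65 → q = 14.6×1.47×1.65 = 35.41 ft³/s
Panel 3-4: Δb = 8.7 ft, d̄ = (1.94+1.87)/2 = 1.905, v̄ = (1.68+2.21)/2 = 1.945 → q = 8.7×1.905×1.945 = 32.24 ft³/s
Panel 4-5: Δb = 2.9 ft, d̄ = (1.87+1.56)/2 = 1.715, v̄ = (2.21+1.75)/2 = 1.98 → q = 2.9×1.715×1.98 = 9.848 ft³/s
Panel 5-6: Δb = 15.6 ft, d̄ = (1.56+0.44)/2 = 1, v̄ = (1.75+1.19)/2 = 1.47 → q = 15.6×1×1.47 = 22.93 ft³/s
Q = Σ q = 105.2 ft³/s

105 ft³/s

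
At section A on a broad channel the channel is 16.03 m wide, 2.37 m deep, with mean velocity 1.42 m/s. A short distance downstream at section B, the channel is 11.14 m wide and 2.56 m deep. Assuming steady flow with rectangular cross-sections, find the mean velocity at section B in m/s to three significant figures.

1.89 m/s

Q = A₁V₁ = (16.03×2.37) × 1.42 = 53.95 m³/s
A₂ = 11.14 × 2.56 = 28.52 m²
V₂ = Q/A₂ = 53.95/28.52 = 1.892 m/s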